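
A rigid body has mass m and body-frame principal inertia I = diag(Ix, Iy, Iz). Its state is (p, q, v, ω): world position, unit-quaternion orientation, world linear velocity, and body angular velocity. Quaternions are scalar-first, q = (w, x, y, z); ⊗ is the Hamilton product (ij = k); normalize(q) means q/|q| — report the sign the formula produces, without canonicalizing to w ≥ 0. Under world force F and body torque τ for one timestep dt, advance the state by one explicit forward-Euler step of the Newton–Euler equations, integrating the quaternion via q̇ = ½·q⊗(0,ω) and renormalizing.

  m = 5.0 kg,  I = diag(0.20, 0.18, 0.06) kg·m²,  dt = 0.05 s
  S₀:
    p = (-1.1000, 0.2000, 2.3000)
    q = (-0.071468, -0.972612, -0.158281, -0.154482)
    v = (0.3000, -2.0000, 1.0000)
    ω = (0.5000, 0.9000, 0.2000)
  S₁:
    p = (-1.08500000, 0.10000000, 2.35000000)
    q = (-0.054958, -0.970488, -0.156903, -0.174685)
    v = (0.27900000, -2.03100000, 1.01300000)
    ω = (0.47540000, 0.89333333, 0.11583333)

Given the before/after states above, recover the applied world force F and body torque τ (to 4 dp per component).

ω₁ − ω₀ = (-0.02460000, -0.00666667, -0.08416667)
τ = I·(Δω/dt) + ω₀×(Iω₀) = (-0.1200, -0.0100, -0.1100)
v₁ − v₀ = (-0.02100000, -0.03100000, 0.01300000)
m·(v₁−v₀)/dt = (-2.1000, -3.1000, 1.3000)

F = (-2.1000, -3.1000, 1.3000)
τ = (-0.1200, -0.0100, -0.1100)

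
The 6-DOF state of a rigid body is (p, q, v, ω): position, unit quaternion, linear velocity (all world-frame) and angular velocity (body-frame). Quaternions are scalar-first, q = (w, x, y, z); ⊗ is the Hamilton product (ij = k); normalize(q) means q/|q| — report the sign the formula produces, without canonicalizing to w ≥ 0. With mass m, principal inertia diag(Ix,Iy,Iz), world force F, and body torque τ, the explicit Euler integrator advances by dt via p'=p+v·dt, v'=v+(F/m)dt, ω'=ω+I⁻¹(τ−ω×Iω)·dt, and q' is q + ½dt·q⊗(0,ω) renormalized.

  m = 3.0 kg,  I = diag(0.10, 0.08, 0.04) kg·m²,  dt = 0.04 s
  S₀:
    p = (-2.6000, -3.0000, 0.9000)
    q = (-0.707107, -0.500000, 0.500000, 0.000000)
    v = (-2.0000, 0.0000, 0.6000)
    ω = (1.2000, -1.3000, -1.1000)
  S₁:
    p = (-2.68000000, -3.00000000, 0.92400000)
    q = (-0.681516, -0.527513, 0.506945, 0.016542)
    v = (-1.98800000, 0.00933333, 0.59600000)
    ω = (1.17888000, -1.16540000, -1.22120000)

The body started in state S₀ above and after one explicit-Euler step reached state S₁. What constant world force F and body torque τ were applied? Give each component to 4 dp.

F = (0.9000, 0.7000, -0.3000)
τ = (-0.1100, 0.1900, -0.0900)

Δω = ω₁−ω₀ = (-0.02112000, 0.13460000, -0.12120000)
applied torque τ = (-0.1100, 0.1900, -0.0900)
velocity change Δv = (0.01200000, 0.00933333, -0.00400000)
F = m·Δv/dt = (0.9000, 0.7000, -0.3000)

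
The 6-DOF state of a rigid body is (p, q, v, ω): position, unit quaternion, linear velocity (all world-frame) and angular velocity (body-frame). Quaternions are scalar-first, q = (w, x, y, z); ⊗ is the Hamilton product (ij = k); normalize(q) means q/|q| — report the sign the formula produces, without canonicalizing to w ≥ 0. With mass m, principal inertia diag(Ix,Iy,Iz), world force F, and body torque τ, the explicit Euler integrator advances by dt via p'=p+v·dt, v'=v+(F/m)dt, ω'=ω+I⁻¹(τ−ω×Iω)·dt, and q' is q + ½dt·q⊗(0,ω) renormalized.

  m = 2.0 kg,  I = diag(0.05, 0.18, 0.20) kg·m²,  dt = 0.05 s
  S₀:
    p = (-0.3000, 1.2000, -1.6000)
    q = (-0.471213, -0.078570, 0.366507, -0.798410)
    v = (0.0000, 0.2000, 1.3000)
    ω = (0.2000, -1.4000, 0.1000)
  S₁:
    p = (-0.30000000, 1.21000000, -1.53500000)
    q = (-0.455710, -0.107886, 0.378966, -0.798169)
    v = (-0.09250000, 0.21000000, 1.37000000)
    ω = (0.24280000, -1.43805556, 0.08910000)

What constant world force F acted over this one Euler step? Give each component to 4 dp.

Δv = v₁−v₀ = (-0.09250000, 0.01000000, 0.07000000)
F = m·Δv/dt = (-3.7000, 0.4000, 2.8000)

F = (-3.7000, 0.4000, 2.8000)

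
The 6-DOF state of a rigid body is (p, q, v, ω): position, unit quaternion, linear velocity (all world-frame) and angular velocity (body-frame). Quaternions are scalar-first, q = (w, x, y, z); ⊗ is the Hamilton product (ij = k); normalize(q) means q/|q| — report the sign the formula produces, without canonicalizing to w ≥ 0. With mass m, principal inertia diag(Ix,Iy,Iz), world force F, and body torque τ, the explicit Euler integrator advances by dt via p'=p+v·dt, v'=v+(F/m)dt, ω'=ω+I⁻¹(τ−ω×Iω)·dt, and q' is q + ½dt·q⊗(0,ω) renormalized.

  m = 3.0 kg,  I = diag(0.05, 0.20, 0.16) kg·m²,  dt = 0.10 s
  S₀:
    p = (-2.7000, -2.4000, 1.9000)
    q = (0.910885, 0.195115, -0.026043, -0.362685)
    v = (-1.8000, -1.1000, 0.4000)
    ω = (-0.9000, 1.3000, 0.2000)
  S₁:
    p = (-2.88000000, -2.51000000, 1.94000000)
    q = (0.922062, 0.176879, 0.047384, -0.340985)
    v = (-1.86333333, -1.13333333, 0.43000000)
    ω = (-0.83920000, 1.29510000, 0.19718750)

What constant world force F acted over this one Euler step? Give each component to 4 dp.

F = (-1.9000, -1.0000, 0.9000)

Δv = v₁−v₀ = (-0.06333333, -0.03333333, 0.03000000)
m·(v₁−v₀)/dt = (-1.9000, -1.0000, 0.9000)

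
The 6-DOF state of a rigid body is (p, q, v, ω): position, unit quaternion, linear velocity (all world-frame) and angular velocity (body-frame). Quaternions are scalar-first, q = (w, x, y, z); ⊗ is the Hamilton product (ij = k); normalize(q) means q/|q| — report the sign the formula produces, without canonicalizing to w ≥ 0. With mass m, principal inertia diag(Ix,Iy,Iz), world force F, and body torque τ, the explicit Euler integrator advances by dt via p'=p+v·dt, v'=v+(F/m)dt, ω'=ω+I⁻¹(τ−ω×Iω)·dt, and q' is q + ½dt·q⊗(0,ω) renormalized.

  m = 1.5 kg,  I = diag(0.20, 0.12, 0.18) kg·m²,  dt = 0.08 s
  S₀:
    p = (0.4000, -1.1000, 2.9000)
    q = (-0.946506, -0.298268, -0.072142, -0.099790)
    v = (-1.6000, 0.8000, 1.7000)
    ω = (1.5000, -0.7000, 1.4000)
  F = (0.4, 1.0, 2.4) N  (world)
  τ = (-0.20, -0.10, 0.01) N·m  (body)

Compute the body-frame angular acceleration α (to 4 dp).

α = (-0.7060, -1.1833, -0.4111)

gyro term ω×Iω = (-0.0588, 0.0420, 0.0840)
α = I⁻¹(τ − ω×Iω) = (-0.7060, -1.1833, -0.4111)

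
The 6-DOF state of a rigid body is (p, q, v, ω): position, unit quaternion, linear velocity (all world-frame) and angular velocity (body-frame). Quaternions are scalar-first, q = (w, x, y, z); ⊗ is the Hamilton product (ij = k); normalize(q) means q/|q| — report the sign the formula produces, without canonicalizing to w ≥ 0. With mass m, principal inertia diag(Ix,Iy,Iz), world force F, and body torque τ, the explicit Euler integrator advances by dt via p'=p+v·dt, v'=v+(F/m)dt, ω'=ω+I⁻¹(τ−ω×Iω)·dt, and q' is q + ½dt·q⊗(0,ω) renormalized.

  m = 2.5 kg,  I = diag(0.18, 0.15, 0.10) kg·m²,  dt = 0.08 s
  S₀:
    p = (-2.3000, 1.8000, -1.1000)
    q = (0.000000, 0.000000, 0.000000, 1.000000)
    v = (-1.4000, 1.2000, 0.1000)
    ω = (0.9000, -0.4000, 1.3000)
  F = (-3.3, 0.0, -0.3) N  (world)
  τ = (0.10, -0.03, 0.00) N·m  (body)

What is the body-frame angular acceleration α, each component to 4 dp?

α = (0.4111, -0.8240, -0.1080)

gyro term ω×Iω = (0.0260, 0.0936, 0.0108)
α = I⁻¹(τ − ω×Iω) = (0.4111, -0.8240, -0.1080)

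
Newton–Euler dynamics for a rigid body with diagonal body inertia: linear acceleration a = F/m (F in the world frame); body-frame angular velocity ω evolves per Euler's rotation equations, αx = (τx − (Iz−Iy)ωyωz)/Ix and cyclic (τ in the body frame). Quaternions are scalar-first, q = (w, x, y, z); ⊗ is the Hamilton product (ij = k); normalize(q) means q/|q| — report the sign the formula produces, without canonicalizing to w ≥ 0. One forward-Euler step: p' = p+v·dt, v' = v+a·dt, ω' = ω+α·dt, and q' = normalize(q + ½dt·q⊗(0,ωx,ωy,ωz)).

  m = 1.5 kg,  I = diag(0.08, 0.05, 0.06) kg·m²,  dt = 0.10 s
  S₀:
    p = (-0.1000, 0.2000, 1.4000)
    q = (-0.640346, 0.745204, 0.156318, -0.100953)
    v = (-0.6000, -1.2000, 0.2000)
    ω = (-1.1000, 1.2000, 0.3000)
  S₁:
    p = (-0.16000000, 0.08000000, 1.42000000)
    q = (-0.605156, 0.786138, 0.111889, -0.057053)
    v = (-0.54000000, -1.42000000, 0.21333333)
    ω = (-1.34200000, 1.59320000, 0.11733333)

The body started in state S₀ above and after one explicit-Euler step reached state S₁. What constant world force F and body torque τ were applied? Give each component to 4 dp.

v₁ − v₀ = (0.06000000, -0.22000000, 0.01333333)
applied force F = (0.9000, -3.3000, 0.2000)
rate change Δω = (-0.24200000, 0.39320000, -0.18266667)
gyro term ω₀×Iω₀ = (0.0036, -0.0066, 0.0396)
I·α + gyro = (-0.1900, 0.1900, -0.0700)

F = (0.9000, -3.3000, 0.2000)
τ = (-0.1900, 0.1900, -0.0700)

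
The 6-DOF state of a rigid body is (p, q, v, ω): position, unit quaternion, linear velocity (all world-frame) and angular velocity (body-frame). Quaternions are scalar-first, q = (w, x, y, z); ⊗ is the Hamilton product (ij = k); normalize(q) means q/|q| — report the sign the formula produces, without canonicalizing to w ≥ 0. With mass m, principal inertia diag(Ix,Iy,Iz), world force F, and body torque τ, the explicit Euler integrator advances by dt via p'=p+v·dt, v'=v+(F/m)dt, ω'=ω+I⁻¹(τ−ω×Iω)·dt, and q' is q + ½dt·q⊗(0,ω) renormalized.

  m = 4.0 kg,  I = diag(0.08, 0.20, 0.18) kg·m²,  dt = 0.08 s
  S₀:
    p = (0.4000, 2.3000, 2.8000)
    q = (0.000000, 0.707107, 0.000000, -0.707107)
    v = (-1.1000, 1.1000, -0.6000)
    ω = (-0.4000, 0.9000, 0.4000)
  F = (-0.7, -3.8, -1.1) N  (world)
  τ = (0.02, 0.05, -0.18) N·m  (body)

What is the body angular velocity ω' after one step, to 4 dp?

angular accel α = (0.3400, 0.1700, -0.7600)
ω + α·dt = (-0.3728, 0.9136, 0.3392)

ω' = (-0.3728, 0.9136, 0.3392)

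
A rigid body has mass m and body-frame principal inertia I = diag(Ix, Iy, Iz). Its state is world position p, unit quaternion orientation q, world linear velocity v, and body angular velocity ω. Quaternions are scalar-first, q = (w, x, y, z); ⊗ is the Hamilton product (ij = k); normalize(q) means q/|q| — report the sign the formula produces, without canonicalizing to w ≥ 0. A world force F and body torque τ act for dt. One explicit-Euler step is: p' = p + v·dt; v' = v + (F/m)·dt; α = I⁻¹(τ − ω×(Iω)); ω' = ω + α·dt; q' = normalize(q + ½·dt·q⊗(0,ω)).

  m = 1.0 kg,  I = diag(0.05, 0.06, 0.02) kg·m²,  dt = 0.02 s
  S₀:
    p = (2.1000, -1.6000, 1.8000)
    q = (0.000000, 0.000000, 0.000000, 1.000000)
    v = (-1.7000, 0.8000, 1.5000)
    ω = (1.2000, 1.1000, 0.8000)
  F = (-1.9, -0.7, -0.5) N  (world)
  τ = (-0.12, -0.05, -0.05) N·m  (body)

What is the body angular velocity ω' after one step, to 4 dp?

angular accel α = (-1.6960, -1.3133, -3.1600)
ω + α·dt = (1.1661, 1.0737, 0.7368)

ω' = (1.1661, 1.0737, 0.7368)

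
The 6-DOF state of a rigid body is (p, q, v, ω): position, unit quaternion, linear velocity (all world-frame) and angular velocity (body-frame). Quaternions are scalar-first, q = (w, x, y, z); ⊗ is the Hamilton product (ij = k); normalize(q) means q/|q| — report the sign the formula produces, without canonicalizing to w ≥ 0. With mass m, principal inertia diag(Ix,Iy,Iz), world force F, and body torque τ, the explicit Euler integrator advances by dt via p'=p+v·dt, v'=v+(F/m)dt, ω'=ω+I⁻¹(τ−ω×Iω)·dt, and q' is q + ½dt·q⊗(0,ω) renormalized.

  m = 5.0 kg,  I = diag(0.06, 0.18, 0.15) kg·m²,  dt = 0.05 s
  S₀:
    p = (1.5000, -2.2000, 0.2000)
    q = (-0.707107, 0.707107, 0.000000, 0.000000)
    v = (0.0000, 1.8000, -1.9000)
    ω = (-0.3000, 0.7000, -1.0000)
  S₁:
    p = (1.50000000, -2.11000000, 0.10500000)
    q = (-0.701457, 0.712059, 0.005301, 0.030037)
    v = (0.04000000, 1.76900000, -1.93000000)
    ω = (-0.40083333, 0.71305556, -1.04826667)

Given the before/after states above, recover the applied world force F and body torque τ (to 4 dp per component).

velocity change Δv = (0.04000000, -0.03100000, -0.03000000)
F = m·Δv/dt = (4.0000, -3.1000, -3.0000)
ω₁ − ω₀ = (-0.10083333, 0.01305556, -0.04826667)
precession coupling = (0.0210, -0.0270, -0.0252)
τ = I·(Δω/dt) + ω₀×(Iω₀) = (-0.1000, 0.0200, -0.1700)

F = (4.0000, -3.1000, -3.0000)
τ = (-0.1000, 0.0200, -0.1700)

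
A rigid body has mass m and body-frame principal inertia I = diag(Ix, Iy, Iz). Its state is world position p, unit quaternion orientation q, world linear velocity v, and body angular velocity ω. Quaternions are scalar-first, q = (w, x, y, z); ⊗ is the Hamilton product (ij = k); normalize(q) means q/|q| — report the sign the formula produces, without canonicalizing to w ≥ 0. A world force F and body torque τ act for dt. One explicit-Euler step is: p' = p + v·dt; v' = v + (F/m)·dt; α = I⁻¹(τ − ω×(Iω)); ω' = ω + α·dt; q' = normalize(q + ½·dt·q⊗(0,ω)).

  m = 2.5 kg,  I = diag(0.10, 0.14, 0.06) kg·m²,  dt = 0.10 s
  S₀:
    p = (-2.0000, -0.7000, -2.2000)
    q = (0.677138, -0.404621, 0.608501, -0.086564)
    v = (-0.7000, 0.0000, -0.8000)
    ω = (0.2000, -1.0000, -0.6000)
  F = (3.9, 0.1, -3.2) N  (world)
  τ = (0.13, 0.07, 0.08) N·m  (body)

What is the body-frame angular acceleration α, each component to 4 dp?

α = (1.7800, 0.5343, 1.4667)

gyro term ω×Iω = (-0.0480, -0.0048, -0.0080)
angular accel α = (1.7800, 0.5343, 1.4667)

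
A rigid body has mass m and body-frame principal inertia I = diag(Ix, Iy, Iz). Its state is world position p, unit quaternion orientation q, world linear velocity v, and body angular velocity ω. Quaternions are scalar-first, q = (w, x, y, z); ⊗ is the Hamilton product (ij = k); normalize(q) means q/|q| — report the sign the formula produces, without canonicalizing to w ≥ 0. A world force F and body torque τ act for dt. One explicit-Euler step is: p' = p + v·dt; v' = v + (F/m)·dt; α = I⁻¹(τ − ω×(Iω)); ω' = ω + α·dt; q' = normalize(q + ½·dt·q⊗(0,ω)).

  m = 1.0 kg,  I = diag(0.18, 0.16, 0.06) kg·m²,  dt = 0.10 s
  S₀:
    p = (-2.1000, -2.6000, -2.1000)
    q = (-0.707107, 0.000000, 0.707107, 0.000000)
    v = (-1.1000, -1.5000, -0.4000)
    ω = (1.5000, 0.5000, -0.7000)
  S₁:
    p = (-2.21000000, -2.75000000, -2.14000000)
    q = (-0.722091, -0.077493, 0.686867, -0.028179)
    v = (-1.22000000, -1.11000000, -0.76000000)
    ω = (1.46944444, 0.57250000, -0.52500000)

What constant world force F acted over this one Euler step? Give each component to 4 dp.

Δv = v₁−v₀ = (-0.12000000, 0.39000000, -0.36000000)
F = m·Δv/dt = (-1.2000, 3.9000, -3.6000)

F = (-1.2000, 3.9000, -3.6000)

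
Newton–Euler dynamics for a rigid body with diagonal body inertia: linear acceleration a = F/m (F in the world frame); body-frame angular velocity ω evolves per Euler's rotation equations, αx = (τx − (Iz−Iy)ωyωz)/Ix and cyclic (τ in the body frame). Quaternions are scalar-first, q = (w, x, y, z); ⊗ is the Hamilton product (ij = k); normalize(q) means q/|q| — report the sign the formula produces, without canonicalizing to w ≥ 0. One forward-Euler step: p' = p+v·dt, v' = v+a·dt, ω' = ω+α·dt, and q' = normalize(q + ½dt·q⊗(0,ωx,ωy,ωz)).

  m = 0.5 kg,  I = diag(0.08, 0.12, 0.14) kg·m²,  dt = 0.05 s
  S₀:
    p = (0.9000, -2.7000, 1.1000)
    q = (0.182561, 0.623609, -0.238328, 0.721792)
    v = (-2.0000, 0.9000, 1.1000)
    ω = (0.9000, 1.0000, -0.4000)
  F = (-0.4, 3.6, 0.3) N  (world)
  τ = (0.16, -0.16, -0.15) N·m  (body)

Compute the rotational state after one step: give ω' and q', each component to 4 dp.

ω' = (1.0050, 0.9243, -0.4664)
q' = (0.1816, 0.6117, -0.2112, 0.7405)

α = I⁻¹(τ − ω×Iω) = (2.1000, -1.5133, -1.3286)
ω + α·dt = (1.0050, 0.9243, -0.4664)
2q̇ = q⊗(0,ω) = (-0.0342033, -0.4621559, 1.0816174, 0.7650798)
q + ½dt·q⊗(0,ω), renormalized = (0.1816, 0.6117, -0.2112, 0.7405)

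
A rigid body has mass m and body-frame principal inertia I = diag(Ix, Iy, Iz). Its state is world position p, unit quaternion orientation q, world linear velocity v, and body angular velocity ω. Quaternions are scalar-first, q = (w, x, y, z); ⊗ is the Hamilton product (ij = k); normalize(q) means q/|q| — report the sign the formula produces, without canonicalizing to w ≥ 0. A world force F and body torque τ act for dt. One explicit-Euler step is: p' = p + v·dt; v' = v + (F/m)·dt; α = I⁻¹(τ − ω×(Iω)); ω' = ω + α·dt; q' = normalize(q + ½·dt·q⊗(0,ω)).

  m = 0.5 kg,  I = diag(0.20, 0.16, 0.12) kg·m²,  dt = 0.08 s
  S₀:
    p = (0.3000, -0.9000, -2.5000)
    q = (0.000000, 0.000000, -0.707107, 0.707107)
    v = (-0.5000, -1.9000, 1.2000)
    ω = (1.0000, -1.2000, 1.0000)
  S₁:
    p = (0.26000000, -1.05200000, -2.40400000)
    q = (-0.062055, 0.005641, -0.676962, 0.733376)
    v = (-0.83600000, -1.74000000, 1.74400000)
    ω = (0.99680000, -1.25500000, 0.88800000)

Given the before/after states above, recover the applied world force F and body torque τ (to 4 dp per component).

F = (-2.1000, 1.0000, 3.4000)
τ = (0.0400, -0.0300, -0.1200)

ω₁ − ω₀ = (-0.00320000, -0.05500000, -0.11200000)
I·α + gyro = (0.0400, -0.0300, -0.1200)
v₁ − v₀ = (-0.33600000, 0.16000000, 0.54400000)
applied force F = (-2.1000, 1.0000, 3.4000)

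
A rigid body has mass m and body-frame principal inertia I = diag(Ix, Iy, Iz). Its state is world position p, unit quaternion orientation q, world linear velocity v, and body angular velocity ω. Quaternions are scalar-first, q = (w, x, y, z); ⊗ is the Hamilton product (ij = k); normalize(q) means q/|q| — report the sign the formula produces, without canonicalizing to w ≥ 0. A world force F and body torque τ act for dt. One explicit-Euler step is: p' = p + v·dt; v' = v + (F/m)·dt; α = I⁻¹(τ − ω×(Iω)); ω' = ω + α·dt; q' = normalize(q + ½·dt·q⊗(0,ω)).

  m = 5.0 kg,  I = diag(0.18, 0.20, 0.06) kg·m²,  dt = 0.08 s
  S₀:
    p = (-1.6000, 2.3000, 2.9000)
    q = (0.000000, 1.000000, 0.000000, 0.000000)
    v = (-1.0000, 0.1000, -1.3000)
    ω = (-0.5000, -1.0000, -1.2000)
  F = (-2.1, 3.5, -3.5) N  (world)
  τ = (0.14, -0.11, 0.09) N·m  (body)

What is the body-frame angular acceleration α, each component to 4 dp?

α = (1.7111, -0.9100, 1.3333)

precession coupling ω×(Iω) = (-0.1680, 0.0720, 0.0100)
(τ − ω×Iω)/I = (1.7111, -0.9100, 1.3333)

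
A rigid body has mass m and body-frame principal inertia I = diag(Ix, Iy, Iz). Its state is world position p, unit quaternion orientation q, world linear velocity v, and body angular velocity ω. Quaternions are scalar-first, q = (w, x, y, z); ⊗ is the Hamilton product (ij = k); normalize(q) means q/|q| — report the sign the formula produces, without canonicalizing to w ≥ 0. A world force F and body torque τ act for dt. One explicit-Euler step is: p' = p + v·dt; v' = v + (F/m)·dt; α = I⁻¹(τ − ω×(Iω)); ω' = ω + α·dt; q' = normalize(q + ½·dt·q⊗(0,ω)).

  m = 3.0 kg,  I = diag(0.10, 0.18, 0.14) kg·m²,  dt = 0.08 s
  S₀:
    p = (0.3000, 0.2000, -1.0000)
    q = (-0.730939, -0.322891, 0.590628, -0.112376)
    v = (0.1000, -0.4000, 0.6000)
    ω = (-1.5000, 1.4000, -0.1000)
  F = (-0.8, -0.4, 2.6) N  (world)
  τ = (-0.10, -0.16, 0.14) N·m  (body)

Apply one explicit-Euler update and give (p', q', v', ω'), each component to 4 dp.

(τ − ω×Iω)/I = (-1.0560, -0.8556, 2.2000)
ω' = ω + α·dt = (-1.5845, 1.3316, 0.0760)
q⊗(0,ω) = (-1.3224533, 1.1946721, -0.8870397, 0.5069885)
q + ½dt·q⊗(0,ω), renormalized = (-0.7812, -0.2742, 0.5533, -0.0918)
a = F/m = (-0.2667, -0.1333, 0.8667)
p + v·dt = (0.3080, 0.1680, -0.9520)
v + (F/m)dt = (0.0787, -0.4107, 0.6693)

p' = (0.3080, 0.1680, -0.9520)
q' = (-0.7812, -0.2742, 0.5533, -0.0918)
v' = (0.0787, -0.4107, 0.6693)
ω' = (-1.5845, 1.3316, 0.0760)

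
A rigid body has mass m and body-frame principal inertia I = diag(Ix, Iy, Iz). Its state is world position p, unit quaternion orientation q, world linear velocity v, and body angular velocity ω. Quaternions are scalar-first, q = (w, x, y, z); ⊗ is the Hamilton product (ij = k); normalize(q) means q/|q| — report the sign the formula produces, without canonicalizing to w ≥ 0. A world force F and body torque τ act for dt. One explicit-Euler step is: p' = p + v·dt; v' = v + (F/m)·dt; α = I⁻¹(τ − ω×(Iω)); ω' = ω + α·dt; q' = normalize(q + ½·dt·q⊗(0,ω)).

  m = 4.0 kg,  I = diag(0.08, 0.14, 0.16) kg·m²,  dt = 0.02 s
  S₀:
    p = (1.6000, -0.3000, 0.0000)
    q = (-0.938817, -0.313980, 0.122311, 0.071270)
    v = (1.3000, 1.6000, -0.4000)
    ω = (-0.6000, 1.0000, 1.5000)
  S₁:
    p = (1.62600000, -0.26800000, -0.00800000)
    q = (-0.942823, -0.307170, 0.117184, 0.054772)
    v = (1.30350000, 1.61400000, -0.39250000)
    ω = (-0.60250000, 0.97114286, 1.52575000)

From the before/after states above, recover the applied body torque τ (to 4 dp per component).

τ = (0.0200, -0.1300, 0.1700)

rate change Δω = (-0.00250000, -0.02885714, 0.02575000)
applied torque τ = (0.0200, -0.1300, 0.1700)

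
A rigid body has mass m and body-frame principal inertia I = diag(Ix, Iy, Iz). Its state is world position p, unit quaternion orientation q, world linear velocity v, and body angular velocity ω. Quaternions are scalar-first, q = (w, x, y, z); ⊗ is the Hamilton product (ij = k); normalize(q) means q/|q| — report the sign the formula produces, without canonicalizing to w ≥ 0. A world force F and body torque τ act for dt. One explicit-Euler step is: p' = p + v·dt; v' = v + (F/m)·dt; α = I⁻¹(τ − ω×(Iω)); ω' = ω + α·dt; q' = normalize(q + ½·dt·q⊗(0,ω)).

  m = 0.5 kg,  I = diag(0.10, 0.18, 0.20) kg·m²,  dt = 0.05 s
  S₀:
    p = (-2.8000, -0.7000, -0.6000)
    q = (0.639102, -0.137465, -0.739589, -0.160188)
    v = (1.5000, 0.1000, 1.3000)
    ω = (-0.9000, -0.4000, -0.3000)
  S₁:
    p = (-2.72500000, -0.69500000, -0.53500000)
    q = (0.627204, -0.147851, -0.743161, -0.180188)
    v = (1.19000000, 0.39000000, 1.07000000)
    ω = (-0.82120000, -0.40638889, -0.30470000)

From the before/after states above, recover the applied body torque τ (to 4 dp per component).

Δω = ω₁−ω₀ = (0.07880000, -0.00638889, -0.00470000)
ω₀×(Iω₀) = (0.0024, -0.0270, 0.0288)
applied torque τ = (0.1600, -0.0500, 0.0100)

τ = (0.1600, -0.0500, 0.0100)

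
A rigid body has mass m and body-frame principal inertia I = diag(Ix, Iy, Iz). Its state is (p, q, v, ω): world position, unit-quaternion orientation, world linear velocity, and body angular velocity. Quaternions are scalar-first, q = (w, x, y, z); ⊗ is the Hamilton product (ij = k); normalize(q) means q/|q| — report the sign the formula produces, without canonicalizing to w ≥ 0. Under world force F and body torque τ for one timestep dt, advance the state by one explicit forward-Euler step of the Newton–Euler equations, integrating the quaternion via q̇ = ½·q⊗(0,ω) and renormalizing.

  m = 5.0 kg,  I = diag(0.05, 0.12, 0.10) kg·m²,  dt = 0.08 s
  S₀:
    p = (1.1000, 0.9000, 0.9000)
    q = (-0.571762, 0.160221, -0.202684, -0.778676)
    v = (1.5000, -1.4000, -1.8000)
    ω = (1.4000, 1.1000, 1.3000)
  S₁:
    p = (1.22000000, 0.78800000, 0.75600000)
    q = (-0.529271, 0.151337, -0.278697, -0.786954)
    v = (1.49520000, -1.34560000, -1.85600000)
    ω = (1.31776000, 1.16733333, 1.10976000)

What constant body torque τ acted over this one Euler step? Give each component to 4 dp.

Δω = ω₁−ω₀ = (-0.08224000, 0.06733333, -0.19024000)
ω₀×(Iω₀) = (-0.0286, -0.0910, 0.1078)
τ = I·(Δω/dt) + ω₀×(Iω₀) = (-0.0800, 0.0100, -0.1300)

τ = (-0.0800, 0.0100, -0.1300)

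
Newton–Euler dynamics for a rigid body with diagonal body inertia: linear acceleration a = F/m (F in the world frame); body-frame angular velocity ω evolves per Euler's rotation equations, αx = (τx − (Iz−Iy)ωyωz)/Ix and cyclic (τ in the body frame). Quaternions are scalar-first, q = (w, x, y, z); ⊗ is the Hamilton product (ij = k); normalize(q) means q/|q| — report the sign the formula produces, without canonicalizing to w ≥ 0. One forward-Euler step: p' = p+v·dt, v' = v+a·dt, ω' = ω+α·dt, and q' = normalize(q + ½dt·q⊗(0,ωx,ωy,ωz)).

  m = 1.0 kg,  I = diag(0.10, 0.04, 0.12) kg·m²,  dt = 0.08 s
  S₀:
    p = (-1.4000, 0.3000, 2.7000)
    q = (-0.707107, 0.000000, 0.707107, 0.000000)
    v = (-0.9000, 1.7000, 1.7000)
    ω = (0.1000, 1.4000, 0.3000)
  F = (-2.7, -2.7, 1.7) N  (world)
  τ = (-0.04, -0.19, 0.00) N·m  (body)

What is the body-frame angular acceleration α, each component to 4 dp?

α = (-0.7360, -4.7350, 0.0700)

precession coupling ω×(Iω) = (0.0336, -0.0006, -0.0084)
angular accel α = (-0.7360, -4.7350, 0.0700)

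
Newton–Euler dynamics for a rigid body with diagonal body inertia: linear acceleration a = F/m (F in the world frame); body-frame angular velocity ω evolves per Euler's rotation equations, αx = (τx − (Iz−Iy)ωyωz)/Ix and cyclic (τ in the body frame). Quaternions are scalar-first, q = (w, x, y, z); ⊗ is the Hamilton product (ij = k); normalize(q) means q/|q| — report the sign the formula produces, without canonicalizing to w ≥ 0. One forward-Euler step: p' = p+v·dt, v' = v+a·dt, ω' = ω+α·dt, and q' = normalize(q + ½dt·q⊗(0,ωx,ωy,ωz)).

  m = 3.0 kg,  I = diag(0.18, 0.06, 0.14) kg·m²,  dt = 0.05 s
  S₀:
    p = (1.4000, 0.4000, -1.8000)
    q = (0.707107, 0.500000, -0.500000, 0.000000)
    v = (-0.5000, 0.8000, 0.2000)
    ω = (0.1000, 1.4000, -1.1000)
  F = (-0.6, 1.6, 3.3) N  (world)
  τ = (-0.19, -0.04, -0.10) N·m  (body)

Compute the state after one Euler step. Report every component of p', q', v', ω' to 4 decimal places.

ω×(Iω) gyroscopic = (-0.1232, -0.0044, -0.0168)
angular accel α = (-0.3711, -0.5933, -0.5943)
ω + α·dt = (0.0814, 1.3703, -1.1297)
Hamilton product q⊗(0,ω) = (0.6500000, 0.6207107, 1.5399498, -0.0278177)
q + ½dt·q⊗(0,ω), renormalized = (0.7226, 0.5150, -0.4610, -0.0007)
linear accel F/m = (-0.2000, 0.5333, 1.1000)
new position p' = (1.3750, 0.4400, -1.7900)
v' = v + a·dt = (-0.5100, 0.8267, 0.2550)

p' = (1.3750, 0.4400, -1.7900)
q' = (0.7226, 0.5150, -0.4610, -0.0007)
v' = (-0.5100, 0.8267, 0.2550)
ω' = (0.0814, 1.3703, -1.1297)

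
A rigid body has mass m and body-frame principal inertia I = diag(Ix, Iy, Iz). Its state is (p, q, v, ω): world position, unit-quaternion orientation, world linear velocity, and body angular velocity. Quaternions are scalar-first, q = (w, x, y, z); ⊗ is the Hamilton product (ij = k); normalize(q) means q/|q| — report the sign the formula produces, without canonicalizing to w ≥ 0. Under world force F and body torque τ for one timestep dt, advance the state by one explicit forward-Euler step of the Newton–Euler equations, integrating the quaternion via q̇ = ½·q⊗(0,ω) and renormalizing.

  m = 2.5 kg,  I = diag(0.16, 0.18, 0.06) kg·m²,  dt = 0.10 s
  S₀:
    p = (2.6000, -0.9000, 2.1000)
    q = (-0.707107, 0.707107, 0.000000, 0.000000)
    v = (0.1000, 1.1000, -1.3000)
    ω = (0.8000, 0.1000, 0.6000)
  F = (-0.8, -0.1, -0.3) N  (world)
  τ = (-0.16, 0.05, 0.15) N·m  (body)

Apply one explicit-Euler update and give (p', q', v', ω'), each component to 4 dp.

a = (-0.3200, -0.0400, -0.1200)
p + v·dt = (2.6100, -0.7900, 1.9700)
v' = v + a·dt = (0.0680, 1.0960, -1.3120)
angular accel α = (-0.9550, 0.0111, 2.4733)
ω + α·dt = (0.7045, 0.1011, 0.8473)
2q̇ = q⊗(0,ω) = (-0.5656856, -0.5656856, -0.4949749, -0.3535535)
updated quaternion q' = (-0.7345, 0.6780, -0.0247, -0.0177)

p' = (2.6100, -0.7900, 1.9700)
q' = (-0.7345, 0.6780, -0.0247, -0.0177)
v' = (0.0680, 1.0960, -1.3120)
ω' = (0.7045, 0.1011, 0.8473)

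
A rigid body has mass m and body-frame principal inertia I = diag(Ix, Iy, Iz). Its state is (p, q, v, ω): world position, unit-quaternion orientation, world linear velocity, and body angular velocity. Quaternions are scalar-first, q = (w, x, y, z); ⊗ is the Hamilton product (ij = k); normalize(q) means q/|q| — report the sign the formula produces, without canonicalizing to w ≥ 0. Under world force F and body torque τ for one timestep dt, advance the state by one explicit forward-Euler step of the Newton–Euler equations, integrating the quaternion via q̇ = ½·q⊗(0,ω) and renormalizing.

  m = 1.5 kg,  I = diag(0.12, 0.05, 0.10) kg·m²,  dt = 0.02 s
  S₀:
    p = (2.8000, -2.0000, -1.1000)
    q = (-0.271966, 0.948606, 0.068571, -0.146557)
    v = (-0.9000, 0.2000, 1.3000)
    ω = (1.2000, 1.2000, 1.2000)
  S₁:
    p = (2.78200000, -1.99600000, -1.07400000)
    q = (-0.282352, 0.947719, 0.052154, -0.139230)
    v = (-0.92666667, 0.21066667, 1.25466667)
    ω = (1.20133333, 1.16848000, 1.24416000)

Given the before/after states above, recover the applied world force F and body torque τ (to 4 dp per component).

F = (-2.0000, 0.8000, -3.4000)
τ = (0.0800, -0.0500, 0.1200)

v₁ − v₀ = (-0.02666667, 0.01066667, -0.04533333)
m·(v₁−v₀)/dt = (-2.0000, 0.8000, -3.4000)
ω₁ − ω₀ = (0.00133333, -0.03152000, 0.04416000)
τ = I·(Δω/dt) + ω₀×(Iω₀) = (0.0800, -0.0500, 0.1200)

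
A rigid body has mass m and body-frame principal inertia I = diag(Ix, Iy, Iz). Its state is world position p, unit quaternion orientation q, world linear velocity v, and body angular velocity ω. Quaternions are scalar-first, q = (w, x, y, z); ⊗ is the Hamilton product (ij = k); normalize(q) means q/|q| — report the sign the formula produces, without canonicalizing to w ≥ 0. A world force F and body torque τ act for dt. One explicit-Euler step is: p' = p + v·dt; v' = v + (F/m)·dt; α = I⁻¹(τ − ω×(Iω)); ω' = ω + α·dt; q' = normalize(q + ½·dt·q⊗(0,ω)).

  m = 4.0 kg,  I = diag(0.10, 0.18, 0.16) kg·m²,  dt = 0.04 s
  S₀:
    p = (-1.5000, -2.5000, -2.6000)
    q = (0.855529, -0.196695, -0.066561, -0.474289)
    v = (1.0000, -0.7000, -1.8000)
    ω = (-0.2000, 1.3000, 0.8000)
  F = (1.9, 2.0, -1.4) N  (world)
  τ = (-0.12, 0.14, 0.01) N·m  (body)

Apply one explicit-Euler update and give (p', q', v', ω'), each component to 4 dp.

ω×(Iω) gyroscopic = (-0.0208, 0.0096, -0.0208)
angular accel α = (-0.9920, 0.7244, 0.1925)
ω' = ω + α·dt = (-0.2397, 1.3290, 0.8077)
q⊗(0,ω) = (0.4266215, 0.3922211, 1.3644015, 0.4154075)
updated quaternion q' = (0.8637, -0.1888, -0.0393, -0.4658)
p' = p + v·dt = (-1.4600, -2.5280, -2.6720)
new velocity v' = (1.0190, -0.6800, -1.8140)

p' = (-1.4600, -2.5280, -2.6720)
q' = (0.8637, -0.1888, -0.0393, -0.4658)
v' = (1.0190, -0.6800, -1.8140)
ω' = (-0.2397, 1.3290, 0.8077)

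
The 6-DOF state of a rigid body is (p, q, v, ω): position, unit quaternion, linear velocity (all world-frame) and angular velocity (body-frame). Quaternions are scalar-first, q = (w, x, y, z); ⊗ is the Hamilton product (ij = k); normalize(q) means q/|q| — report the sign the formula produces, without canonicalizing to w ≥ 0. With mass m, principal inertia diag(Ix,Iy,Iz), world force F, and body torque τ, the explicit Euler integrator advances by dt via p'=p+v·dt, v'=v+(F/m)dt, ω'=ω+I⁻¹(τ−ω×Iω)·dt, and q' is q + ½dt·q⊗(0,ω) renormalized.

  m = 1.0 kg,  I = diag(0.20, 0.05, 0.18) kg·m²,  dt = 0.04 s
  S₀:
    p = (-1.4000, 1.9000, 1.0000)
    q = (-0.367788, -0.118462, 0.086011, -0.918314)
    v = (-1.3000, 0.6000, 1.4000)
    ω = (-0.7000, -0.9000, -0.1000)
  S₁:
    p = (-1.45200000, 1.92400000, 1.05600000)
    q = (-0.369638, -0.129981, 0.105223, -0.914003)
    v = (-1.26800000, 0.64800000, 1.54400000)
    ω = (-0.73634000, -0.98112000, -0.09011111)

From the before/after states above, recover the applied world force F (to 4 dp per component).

F = (0.8000, 1.2000, 3.6000)

velocity change Δv = (0.03200000, 0.04800000, 0.14400000)
m·(v₁−v₀)/dt = (0.8000, 1.2000, 3.6000)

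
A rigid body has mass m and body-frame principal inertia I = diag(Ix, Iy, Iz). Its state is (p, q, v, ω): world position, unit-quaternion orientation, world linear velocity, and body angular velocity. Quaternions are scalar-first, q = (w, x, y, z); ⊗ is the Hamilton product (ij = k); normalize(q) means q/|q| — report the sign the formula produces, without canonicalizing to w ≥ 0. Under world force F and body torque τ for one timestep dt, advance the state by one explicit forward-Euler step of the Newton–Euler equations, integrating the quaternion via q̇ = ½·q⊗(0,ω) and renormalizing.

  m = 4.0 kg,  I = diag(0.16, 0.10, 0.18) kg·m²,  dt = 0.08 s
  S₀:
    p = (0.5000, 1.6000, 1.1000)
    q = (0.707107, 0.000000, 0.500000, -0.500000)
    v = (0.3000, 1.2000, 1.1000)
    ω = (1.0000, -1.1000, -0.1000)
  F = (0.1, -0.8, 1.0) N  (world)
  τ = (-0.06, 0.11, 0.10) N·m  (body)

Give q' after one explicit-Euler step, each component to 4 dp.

q' = (0.7258, 0.0043, 0.4481, -0.5219)

2q̇ = q⊗(0,ω) = (0.5000000, 0.1071070, -1.2778177, -0.5707107)
q + ½dt·q⊗(0,ω), renormalized = (0.7258, 0.0043, 0.4481, -0.5219)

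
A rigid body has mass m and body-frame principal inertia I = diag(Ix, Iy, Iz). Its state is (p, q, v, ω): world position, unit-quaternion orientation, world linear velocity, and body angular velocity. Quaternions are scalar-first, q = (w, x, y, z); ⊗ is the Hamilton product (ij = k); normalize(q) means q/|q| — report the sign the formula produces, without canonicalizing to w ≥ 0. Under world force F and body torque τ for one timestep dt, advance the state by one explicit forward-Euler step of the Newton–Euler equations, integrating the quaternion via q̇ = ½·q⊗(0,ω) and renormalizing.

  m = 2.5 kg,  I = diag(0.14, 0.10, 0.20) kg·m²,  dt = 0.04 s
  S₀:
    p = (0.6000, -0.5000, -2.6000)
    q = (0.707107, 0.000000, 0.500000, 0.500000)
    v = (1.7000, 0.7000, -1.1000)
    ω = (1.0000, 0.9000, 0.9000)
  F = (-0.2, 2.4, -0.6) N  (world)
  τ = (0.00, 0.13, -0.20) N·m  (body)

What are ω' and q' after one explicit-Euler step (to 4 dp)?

ω×(Iω) gyroscopic = (0.0810, -0.0540, -0.0360)
angular accel α = (-0.5786, 1.8400, -0.8200)
ω' = ω + α·dt = (0.9769, 0.9736, 0.8672)
2q̇ = q⊗(0,ω) = (-0.9000000, 0.7071070, 1.1363963, 0.1363963)
updated quaternion q' = (0.6887, 0.0141, 0.5225, 0.5025)

ω' = (0.9769, 0.9736, 0.8672)
q' = (0.6887, 0.0141, 0.5225, 0.5025)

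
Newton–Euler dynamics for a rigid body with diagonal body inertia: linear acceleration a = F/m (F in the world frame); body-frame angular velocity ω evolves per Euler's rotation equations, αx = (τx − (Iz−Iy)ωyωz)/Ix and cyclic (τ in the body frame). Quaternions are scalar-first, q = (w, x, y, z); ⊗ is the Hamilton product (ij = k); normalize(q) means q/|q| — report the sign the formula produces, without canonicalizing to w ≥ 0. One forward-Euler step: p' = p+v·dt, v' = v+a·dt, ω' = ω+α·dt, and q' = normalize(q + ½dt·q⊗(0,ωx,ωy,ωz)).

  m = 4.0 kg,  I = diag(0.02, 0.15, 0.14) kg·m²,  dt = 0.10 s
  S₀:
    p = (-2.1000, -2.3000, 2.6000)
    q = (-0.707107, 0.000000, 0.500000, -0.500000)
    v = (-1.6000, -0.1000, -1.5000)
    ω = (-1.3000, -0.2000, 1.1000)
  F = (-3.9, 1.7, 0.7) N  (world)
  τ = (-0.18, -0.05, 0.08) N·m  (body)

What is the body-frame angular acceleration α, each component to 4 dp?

gyro term ω×Iω = (0.0022, 0.1716, 0.0338)
angular accel α = (-9.1100, -1.4773, 0.3300)

α = (-9.1100, -1.4773, 0.3300)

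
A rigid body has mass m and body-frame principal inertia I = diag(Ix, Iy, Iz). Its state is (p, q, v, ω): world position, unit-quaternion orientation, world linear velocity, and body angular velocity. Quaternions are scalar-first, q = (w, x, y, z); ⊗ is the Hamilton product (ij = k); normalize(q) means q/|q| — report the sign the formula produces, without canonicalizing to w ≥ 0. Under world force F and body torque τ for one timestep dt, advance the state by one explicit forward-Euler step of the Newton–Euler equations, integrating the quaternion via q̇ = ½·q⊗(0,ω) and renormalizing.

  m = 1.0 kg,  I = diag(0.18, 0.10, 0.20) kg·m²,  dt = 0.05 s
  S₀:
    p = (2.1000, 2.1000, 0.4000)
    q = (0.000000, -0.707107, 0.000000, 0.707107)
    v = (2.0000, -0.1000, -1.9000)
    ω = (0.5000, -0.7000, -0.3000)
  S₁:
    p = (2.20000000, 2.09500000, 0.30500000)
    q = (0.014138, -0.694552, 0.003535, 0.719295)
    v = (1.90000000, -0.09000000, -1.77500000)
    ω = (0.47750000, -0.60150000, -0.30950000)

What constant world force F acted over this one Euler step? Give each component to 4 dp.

F = (-2.0000, 0.2000, 2.5000)

v₁ − v₀ = (-0.10000000, 0.01000000, 0.12500000)
F = m·Δv/dt = (-2.0000, 0.2000, 2.5000)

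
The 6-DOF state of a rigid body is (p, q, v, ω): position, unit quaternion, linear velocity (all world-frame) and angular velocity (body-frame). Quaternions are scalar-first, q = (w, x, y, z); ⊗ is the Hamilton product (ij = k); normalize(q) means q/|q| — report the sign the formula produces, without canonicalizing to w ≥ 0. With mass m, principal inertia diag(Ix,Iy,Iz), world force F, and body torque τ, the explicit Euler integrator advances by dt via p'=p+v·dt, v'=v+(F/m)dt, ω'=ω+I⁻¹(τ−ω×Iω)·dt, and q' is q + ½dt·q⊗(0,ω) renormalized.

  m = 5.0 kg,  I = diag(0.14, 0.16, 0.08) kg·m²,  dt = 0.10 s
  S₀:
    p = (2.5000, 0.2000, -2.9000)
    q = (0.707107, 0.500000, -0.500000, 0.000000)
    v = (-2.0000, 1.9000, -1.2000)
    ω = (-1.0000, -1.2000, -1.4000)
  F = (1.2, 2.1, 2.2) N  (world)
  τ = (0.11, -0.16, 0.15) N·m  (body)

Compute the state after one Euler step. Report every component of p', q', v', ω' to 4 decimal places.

precession coupling ω×(Iω) = (-0.1344, 0.0840, 0.0240)
α = I⁻¹(τ − ω×Iω) = (1.7457, -1.5250, 1.5750)
new body rate ω' = (-0.8254, -1.3525, -1.2425)
Hamilton product q⊗(0,ω) = (-0.1000000, -0.0071070, -0.1485284, -2.0899498)
updated quaternion q' = (0.6983, 0.4969, -0.5047, -0.1039)
linear accel F/m = (0.2400, 0.4200, 0.4400)
new position p' = (2.3000, 0.3900, -3.0200)
v + (F/m)dt = (-1.9760, 1.9420, -1.1560)

p' = (2.3000, 0.3900, -3.0200)
q' = (0.6983, 0.4969, -0.5047, -0.1039)
v' = (-1.9760, 1.9420, -1.1560)
ω' = (-0.8254, -1.3525, -1.2425)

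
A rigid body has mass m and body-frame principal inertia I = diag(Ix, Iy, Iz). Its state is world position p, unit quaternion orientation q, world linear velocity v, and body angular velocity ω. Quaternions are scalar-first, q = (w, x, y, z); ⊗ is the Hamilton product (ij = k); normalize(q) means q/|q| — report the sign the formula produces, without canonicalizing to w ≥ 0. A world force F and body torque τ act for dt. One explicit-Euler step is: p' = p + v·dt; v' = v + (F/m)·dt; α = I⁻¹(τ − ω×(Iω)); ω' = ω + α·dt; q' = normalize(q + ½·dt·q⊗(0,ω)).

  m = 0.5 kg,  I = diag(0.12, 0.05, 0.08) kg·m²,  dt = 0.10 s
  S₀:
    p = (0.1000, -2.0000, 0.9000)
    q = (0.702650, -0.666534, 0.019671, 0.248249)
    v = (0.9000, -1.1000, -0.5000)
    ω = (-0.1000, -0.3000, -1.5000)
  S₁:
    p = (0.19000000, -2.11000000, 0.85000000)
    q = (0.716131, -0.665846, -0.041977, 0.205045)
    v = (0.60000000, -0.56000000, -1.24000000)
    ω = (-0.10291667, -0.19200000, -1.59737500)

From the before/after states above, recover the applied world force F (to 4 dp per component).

F = (-1.5000, 2.7000, -3.7000)

velocity change Δv = (-0.30000000, 0.54000000, -0.74000000)
applied force F = (-1.5000, 2.7000, -3.7000)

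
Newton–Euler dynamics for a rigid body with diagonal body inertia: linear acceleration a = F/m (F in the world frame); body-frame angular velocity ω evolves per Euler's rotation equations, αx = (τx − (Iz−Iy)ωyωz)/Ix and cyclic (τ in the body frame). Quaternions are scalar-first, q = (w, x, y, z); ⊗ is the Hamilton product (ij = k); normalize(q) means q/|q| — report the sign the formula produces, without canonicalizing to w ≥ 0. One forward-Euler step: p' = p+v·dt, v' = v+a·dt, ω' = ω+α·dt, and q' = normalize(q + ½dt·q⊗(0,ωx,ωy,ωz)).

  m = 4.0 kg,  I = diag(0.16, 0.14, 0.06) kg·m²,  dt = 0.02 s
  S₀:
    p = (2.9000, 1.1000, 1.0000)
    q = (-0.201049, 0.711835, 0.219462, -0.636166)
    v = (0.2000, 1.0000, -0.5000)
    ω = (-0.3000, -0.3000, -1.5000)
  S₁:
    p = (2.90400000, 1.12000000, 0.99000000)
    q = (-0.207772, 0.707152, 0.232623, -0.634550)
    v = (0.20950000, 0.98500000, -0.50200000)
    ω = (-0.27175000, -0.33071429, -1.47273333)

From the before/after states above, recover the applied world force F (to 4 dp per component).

Δv = v₁−v₀ = (0.00950000, -0.01500000, -0.00200000)
F = m·Δv/dt = (1.9000, -3.0000, -0.4000)

F = (1.9000, -3.0000, -0.4000)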